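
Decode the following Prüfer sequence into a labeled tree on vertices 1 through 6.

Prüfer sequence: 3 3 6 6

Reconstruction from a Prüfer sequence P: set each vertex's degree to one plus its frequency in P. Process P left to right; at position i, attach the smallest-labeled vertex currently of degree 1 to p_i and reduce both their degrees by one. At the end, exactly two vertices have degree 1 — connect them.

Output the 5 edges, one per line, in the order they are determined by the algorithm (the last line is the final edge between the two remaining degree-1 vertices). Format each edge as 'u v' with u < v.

Answer: 1 3
2 3
3 6
4 6
5 6

Derivation:
Initial degrees: {1:1, 2:1, 3:3, 4:1, 5:1, 6:3}
Step 1: smallest deg-1 vertex = 1, p_1 = 3. Add edge {1,3}. Now deg[1]=0, deg[3]=2.
Step 2: smallest deg-1 vertex = 2, p_2 = 3. Add edge {2,3}. Now deg[2]=0, deg[3]=1.
Step 3: smallest deg-1 vertex = 3, p_3 = 6. Add edge {3,6}. Now deg[3]=0, deg[6]=2.
Step 4: smallest deg-1 vertex = 4, p_4 = 6. Add edge {4,6}. Now deg[4]=0, deg[6]=1.
Final: two remaining deg-1 vertices are 5, 6. Add edge {5,6}.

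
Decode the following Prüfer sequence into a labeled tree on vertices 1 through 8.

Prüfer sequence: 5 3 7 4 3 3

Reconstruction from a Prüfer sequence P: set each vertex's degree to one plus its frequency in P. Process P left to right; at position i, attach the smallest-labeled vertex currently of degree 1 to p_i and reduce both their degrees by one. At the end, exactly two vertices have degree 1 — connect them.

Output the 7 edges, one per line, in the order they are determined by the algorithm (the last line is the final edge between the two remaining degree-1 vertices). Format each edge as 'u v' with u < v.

Answer: 1 5
2 3
5 7
4 6
3 4
3 7
3 8

Derivation:
Initial degrees: {1:1, 2:1, 3:4, 4:2, 5:2, 6:1, 7:2, 8:1}
Step 1: smallest deg-1 vertex = 1, p_1 = 5. Add edge {1,5}. Now deg[1]=0, deg[5]=1.
Step 2: smallest deg-1 vertex = 2, p_2 = 3. Add edge {2,3}. Now deg[2]=0, deg[3]=3.
Step 3: smallest deg-1 vertex = 5, p_3 = 7. Add edge {5,7}. Now deg[5]=0, deg[7]=1.
Step 4: smallest deg-1 vertex = 6, p_4 = 4. Add edge {4,6}. Now deg[6]=0, deg[4]=1.
Step 5: smallest deg-1 vertex = 4, p_5 = 3. Add edge {3,4}. Now deg[4]=0, deg[3]=2.
Step 6: smallest deg-1 vertex = 7, p_6 = 3. Add edge {3,7}. Now deg[7]=0, deg[3]=1.
Final: two remaining deg-1 vertices are 3, 8. Add edge {3,8}.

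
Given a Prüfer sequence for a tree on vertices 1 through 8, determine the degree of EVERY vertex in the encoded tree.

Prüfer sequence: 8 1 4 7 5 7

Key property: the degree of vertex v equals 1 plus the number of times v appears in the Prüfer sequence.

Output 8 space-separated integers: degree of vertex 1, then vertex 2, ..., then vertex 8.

Answer: 2 1 1 2 2 1 3 2

Derivation:
p_1 = 8: count[8] becomes 1
p_2 = 1: count[1] becomes 1
p_3 = 4: count[4] becomes 1
p_4 = 7: count[7] becomes 1
p_5 = 5: count[5] becomes 1
p_6 = 7: count[7] becomes 2
Degrees (1 + count): deg[1]=1+1=2, deg[2]=1+0=1, deg[3]=1+0=1, deg[4]=1+1=2, deg[5]=1+1=2, deg[6]=1+0=1, deg[7]=1+2=3, deg[8]=1+1=2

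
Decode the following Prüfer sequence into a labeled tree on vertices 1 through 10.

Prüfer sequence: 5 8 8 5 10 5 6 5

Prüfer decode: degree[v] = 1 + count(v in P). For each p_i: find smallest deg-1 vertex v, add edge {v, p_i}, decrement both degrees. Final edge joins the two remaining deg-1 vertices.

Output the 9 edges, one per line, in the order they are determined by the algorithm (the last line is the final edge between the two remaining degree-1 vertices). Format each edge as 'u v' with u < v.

Initial degrees: {1:1, 2:1, 3:1, 4:1, 5:5, 6:2, 7:1, 8:3, 9:1, 10:2}
Step 1: smallest deg-1 vertex = 1, p_1 = 5. Add edge {1,5}. Now deg[1]=0, deg[5]=4.
Step 2: smallest deg-1 vertex = 2, p_2 = 8. Add edge {2,8}. Now deg[2]=0, deg[8]=2.
Step 3: smallest deg-1 vertex = 3, p_3 = 8. Add edge {3,8}. Now deg[3]=0, deg[8]=1.
Step 4: smallest deg-1 vertex = 4, p_4 = 5. Add edge {4,5}. Now deg[4]=0, deg[5]=3.
Step 5: smallest deg-1 vertex = 7, p_5 = 10. Add edge {7,10}. Now deg[7]=0, deg[10]=1.
Step 6: smallest deg-1 vertex = 8, p_6 = 5. Add edge {5,8}. Now deg[8]=0, deg[5]=2.
Step 7: smallest deg-1 vertex = 9, p_7 = 6. Add edge {6,9}. Now deg[9]=0, deg[6]=1.
Step 8: smallest deg-1 vertex = 6, p_8 = 5. Add edge {5,6}. Now deg[6]=0, deg[5]=1.
Final: two remaining deg-1 vertices are 5, 10. Add edge {5,10}.

Answer: 1 5
2 8
3 8
4 5
7 10
5 8
6 9
5 6
5 10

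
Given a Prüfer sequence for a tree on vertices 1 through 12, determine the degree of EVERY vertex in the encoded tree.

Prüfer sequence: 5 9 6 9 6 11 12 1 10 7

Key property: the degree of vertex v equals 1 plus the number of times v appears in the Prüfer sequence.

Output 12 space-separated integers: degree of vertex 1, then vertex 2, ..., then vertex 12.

Answer: 2 1 1 1 2 3 2 1 3 2 2 2

Derivation:
p_1 = 5: count[5] becomes 1
p_2 = 9: count[9] becomes 1
p_3 = 6: count[6] becomes 1
p_4 = 9: count[9] becomes 2
p_5 = 6: count[6] becomes 2
p_6 = 11: count[11] becomes 1
p_7 = 12: count[12] becomes 1
p_8 = 1: count[1] becomes 1
p_9 = 10: count[10] becomes 1
p_10 = 7: count[7] becomes 1
Degrees (1 + count): deg[1]=1+1=2, deg[2]=1+0=1, deg[3]=1+0=1, deg[4]=1+0=1, deg[5]=1+1=2, deg[6]=1+2=3, deg[7]=1+1=2, deg[8]=1+0=1, deg[9]=1+2=3, deg[10]=1+1=2, deg[11]=1+1=2, deg[12]=1+1=2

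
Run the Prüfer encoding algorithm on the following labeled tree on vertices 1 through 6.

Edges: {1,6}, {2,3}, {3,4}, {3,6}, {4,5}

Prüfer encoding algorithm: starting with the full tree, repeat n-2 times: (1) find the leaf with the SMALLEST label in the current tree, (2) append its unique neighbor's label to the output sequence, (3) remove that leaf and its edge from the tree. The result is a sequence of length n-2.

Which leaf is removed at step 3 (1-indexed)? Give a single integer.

Step 1: current leaves = {1,2,5}. Remove leaf 1 (neighbor: 6).
Step 2: current leaves = {2,5,6}. Remove leaf 2 (neighbor: 3).
Step 3: current leaves = {5,6}. Remove leaf 5 (neighbor: 4).

Answer: 5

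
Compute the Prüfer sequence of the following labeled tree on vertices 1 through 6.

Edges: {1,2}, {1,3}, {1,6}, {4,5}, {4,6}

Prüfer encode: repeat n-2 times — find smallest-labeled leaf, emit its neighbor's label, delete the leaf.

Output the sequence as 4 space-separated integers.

Step 1: leaves = {2,3,5}. Remove smallest leaf 2, emit neighbor 1.
Step 2: leaves = {3,5}. Remove smallest leaf 3, emit neighbor 1.
Step 3: leaves = {1,5}. Remove smallest leaf 1, emit neighbor 6.
Step 4: leaves = {5,6}. Remove smallest leaf 5, emit neighbor 4.
Done: 2 vertices remain (4, 6). Sequence = [1 1 6 4]

Answer: 1 1 6 4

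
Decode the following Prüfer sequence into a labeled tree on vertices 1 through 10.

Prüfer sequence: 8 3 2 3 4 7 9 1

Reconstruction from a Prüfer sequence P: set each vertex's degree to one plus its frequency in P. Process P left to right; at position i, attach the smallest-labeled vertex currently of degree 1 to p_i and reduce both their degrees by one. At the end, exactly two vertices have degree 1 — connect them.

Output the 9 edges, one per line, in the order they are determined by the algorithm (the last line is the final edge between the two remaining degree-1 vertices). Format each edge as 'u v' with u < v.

Initial degrees: {1:2, 2:2, 3:3, 4:2, 5:1, 6:1, 7:2, 8:2, 9:2, 10:1}
Step 1: smallest deg-1 vertex = 5, p_1 = 8. Add edge {5,8}. Now deg[5]=0, deg[8]=1.
Step 2: smallest deg-1 vertex = 6, p_2 = 3. Add edge {3,6}. Now deg[6]=0, deg[3]=2.
Step 3: smallest deg-1 vertex = 8, p_3 = 2. Add edge {2,8}. Now deg[8]=0, deg[2]=1.
Step 4: smallest deg-1 vertex = 2, p_4 = 3. Add edge {2,3}. Now deg[2]=0, deg[3]=1.
Step 5: smallest deg-1 vertex = 3, p_5 = 4. Add edge {3,4}. Now deg[3]=0, deg[4]=1.
Step 6: smallest deg-1 vertex = 4, p_6 = 7. Add edge {4,7}. Now deg[4]=0, deg[7]=1.
Step 7: smallest deg-1 vertex = 7, p_7 = 9. Add edge {7,9}. Now deg[7]=0, deg[9]=1.
Step 8: smallest deg-1 vertex = 9, p_8 = 1. Add edge {1,9}. Now deg[9]=0, deg[1]=1.
Final: two remaining deg-1 vertices are 1, 10. Add edge {1,10}.

Answer: 5 8
3 6
2 8
2 3
3 4
4 7
7 9
1 9
1 10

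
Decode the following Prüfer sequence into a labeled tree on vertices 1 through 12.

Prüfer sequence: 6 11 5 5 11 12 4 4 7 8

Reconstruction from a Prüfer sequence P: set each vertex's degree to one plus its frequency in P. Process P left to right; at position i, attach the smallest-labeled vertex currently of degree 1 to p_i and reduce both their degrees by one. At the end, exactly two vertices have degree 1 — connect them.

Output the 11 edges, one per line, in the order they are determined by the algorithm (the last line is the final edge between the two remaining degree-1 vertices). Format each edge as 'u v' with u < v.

Answer: 1 6
2 11
3 5
5 6
5 11
9 12
4 10
4 11
4 7
7 8
8 12

Derivation:
Initial degrees: {1:1, 2:1, 3:1, 4:3, 5:3, 6:2, 7:2, 8:2, 9:1, 10:1, 11:3, 12:2}
Step 1: smallest deg-1 vertex = 1, p_1 = 6. Add edge {1,6}. Now deg[1]=0, deg[6]=1.
Step 2: smallest deg-1 vertex = 2, p_2 = 11. Add edge {2,11}. Now deg[2]=0, deg[11]=2.
Step 3: smallest deg-1 vertex = 3, p_3 = 5. Add edge {3,5}. Now deg[3]=0, deg[5]=2.
Step 4: smallest deg-1 vertex = 6, p_4 = 5. Add edge {5,6}. Now deg[6]=0, deg[5]=1.
Step 5: smallest deg-1 vertex = 5, p_5 = 11. Add edge {5,11}. Now deg[5]=0, deg[11]=1.
Step 6: smallest deg-1 vertex = 9, p_6 = 12. Add edge {9,12}. Now deg[9]=0, deg[12]=1.
Step 7: smallest deg-1 vertex = 10, p_7 = 4. Add edge {4,10}. Now deg[10]=0, deg[4]=2.
Step 8: smallest deg-1 vertex = 11, p_8 = 4. Add edge {4,11}. Now deg[11]=0, deg[4]=1.
Step 9: smallest deg-1 vertex = 4, p_9 = 7. Add edge {4,7}. Now deg[4]=0, deg[7]=1.
Step 10: smallest deg-1 vertex = 7, p_10 = 8. Add edge {7,8}. Now deg[7]=0, deg[8]=1.
Final: two remaining deg-1 vertices are 8, 12. Add edge {8,12}.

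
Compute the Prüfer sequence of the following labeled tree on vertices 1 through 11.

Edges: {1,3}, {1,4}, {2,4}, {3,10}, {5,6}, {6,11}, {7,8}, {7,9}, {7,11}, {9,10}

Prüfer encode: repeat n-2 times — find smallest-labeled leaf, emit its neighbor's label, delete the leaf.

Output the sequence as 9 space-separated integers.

Step 1: leaves = {2,5,8}. Remove smallest leaf 2, emit neighbor 4.
Step 2: leaves = {4,5,8}. Remove smallest leaf 4, emit neighbor 1.
Step 3: leaves = {1,5,8}. Remove smallest leaf 1, emit neighbor 3.
Step 4: leaves = {3,5,8}. Remove smallest leaf 3, emit neighbor 10.
Step 5: leaves = {5,8,10}. Remove smallest leaf 5, emit neighbor 6.
Step 6: leaves = {6,8,10}. Remove smallest leaf 6, emit neighbor 11.
Step 7: leaves = {8,10,11}. Remove smallest leaf 8, emit neighbor 7.
Step 8: leaves = {10,11}. Remove smallest leaf 10, emit neighbor 9.
Step 9: leaves = {9,11}. Remove smallest leaf 9, emit neighbor 7.
Done: 2 vertices remain (7, 11). Sequence = [4 1 3 10 6 11 7 9 7]

Answer: 4 1 3 10 6 11 7 9 7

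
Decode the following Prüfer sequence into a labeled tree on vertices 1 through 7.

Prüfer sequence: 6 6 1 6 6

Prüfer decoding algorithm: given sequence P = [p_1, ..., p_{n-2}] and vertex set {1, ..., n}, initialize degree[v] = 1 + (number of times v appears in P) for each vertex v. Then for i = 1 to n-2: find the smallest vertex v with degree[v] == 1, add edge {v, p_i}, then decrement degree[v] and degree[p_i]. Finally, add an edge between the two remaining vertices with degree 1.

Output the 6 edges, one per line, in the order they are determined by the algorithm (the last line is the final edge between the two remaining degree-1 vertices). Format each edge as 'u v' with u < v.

Initial degrees: {1:2, 2:1, 3:1, 4:1, 5:1, 6:5, 7:1}
Step 1: smallest deg-1 vertex = 2, p_1 = 6. Add edge {2,6}. Now deg[2]=0, deg[6]=4.
Step 2: smallest deg-1 vertex = 3, p_2 = 6. Add edge {3,6}. Now deg[3]=0, deg[6]=3.
Step 3: smallest deg-1 vertex = 4, p_3 = 1. Add edge {1,4}. Now deg[4]=0, deg[1]=1.
Step 4: smallest deg-1 vertex = 1, p_4 = 6. Add edge {1,6}. Now deg[1]=0, deg[6]=2.
Step 5: smallest deg-1 vertex = 5, p_5 = 6. Add edge {5,6}. Now deg[5]=0, deg[6]=1.
Final: two remaining deg-1 vertices are 6, 7. Add edge {6,7}.

Answer: 2 6
3 6
1 4
1 6
5 6
6 7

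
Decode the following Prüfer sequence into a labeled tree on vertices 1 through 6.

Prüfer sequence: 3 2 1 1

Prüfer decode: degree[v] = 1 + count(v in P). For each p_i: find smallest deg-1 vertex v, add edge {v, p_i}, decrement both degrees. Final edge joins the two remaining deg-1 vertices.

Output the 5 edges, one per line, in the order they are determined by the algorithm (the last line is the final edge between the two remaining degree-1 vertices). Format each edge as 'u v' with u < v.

Initial degrees: {1:3, 2:2, 3:2, 4:1, 5:1, 6:1}
Step 1: smallest deg-1 vertex = 4, p_1 = 3. Add edge {3,4}. Now deg[4]=0, deg[3]=1.
Step 2: smallest deg-1 vertex = 3, p_2 = 2. Add edge {2,3}. Now deg[3]=0, deg[2]=1.
Step 3: smallest deg-1 vertex = 2, p_3 = 1. Add edge {1,2}. Now deg[2]=0, deg[1]=2.
Step 4: smallest deg-1 vertex = 5, p_4 = 1. Add edge {1,5}. Now deg[5]=0, deg[1]=1.
Final: two remaining deg-1 vertices are 1, 6. Add edge {1,6}.

Answer: 3 4
2 3
1 2
1 5
1 6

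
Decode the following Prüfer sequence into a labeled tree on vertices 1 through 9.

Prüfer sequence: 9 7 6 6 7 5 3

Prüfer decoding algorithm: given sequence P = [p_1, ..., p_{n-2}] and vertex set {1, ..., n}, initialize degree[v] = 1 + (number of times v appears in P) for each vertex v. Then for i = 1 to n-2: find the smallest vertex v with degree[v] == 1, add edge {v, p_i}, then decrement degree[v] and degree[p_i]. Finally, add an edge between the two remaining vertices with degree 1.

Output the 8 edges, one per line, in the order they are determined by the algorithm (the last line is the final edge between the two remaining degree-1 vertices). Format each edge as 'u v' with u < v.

Answer: 1 9
2 7
4 6
6 8
6 7
5 7
3 5
3 9

Derivation:
Initial degrees: {1:1, 2:1, 3:2, 4:1, 5:2, 6:3, 7:3, 8:1, 9:2}
Step 1: smallest deg-1 vertex = 1, p_1 = 9. Add edge {1,9}. Now deg[1]=0, deg[9]=1.
Step 2: smallest deg-1 vertex = 2, p_2 = 7. Add edge {2,7}. Now deg[2]=0, deg[7]=2.
Step 3: smallest deg-1 vertex = 4, p_3 = 6. Add edge {4,6}. Now deg[4]=0, deg[6]=2.
Step 4: smallest deg-1 vertex = 8, p_4 = 6. Add edge {6,8}. Now deg[8]=0, deg[6]=1.
Step 5: smallest deg-1 vertex = 6, p_5 = 7. Add edge {6,7}. Now deg[6]=0, deg[7]=1.
Step 6: smallest deg-1 vertex = 7, p_6 = 5. Add edge {5,7}. Now deg[7]=0, deg[5]=1.
Step 7: smallest deg-1 vertex = 5, p_7 = 3. Add edge {3,5}. Now deg[5]=0, deg[3]=1.
Final: two remaining deg-1 vertices are 3, 9. Add edge {3,9}.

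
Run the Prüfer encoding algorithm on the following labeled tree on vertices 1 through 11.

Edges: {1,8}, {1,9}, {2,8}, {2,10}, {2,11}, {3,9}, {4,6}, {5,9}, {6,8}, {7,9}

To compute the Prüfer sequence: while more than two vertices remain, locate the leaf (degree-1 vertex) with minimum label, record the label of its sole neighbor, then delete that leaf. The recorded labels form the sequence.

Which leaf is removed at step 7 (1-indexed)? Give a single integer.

Step 1: current leaves = {3,4,5,7,10,11}. Remove leaf 3 (neighbor: 9).
Step 2: current leaves = {4,5,7,10,11}. Remove leaf 4 (neighbor: 6).
Step 3: current leaves = {5,6,7,10,11}. Remove leaf 5 (neighbor: 9).
Step 4: current leaves = {6,7,10,11}. Remove leaf 6 (neighbor: 8).
Step 5: current leaves = {7,10,11}. Remove leaf 7 (neighbor: 9).
Step 6: current leaves = {9,10,11}. Remove leaf 9 (neighbor: 1).
Step 7: current leaves = {1,10,11}. Remove leaf 1 (neighbor: 8).

Answer: 1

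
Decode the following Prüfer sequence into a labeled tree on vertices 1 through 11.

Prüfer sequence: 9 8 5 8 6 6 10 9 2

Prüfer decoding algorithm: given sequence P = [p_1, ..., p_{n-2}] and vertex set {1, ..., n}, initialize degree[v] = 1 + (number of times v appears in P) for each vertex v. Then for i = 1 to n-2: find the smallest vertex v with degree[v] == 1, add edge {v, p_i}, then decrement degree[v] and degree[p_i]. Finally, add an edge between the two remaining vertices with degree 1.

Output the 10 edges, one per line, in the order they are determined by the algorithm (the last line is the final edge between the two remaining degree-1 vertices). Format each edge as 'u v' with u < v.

Initial degrees: {1:1, 2:2, 3:1, 4:1, 5:2, 6:3, 7:1, 8:3, 9:3, 10:2, 11:1}
Step 1: smallest deg-1 vertex = 1, p_1 = 9. Add edge {1,9}. Now deg[1]=0, deg[9]=2.
Step 2: smallest deg-1 vertex = 3, p_2 = 8. Add edge {3,8}. Now deg[3]=0, deg[8]=2.
Step 3: smallest deg-1 vertex = 4, p_3 = 5. Add edge {4,5}. Now deg[4]=0, deg[5]=1.
Step 4: smallest deg-1 vertex = 5, p_4 = 8. Add edge {5,8}. Now deg[5]=0, deg[8]=1.
Step 5: smallest deg-1 vertex = 7, p_5 = 6. Add edge {6,7}. Now deg[7]=0, deg[6]=2.
Step 6: smallest deg-1 vertex = 8, p_6 = 6. Add edge {6,8}. Now deg[8]=0, deg[6]=1.
Step 7: smallest deg-1 vertex = 6, p_7 = 10. Add edge {6,10}. Now deg[6]=0, deg[10]=1.
Step 8: smallest deg-1 vertex = 10, p_8 = 9. Add edge {9,10}. Now deg[10]=0, deg[9]=1.
Step 9: smallest deg-1 vertex = 9, p_9 = 2. Add edge {2,9}. Now deg[9]=0, deg[2]=1.
Final: two remaining deg-1 vertices are 2, 11. Add edge {2,11}.

Answer: 1 9
3 8
4 5
5 8
6 7
6 8
6 10
9 10
2 9
2 11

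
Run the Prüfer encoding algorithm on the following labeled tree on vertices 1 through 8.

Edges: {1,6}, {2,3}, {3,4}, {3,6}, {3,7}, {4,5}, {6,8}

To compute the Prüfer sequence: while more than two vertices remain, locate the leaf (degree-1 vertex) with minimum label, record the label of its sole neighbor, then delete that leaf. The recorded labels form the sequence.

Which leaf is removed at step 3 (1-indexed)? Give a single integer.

Answer: 5

Derivation:
Step 1: current leaves = {1,2,5,7,8}. Remove leaf 1 (neighbor: 6).
Step 2: current leaves = {2,5,7,8}. Remove leaf 2 (neighbor: 3).
Step 3: current leaves = {5,7,8}. Remove leaf 5 (neighbor: 4).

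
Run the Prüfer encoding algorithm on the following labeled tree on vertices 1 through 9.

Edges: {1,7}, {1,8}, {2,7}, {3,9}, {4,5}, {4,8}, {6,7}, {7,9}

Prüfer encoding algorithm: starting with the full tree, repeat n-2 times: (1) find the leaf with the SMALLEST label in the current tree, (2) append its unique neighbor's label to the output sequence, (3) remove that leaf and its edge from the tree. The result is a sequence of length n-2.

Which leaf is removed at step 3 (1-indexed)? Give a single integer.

Step 1: current leaves = {2,3,5,6}. Remove leaf 2 (neighbor: 7).
Step 2: current leaves = {3,5,6}. Remove leaf 3 (neighbor: 9).
Step 3: current leaves = {5,6,9}. Remove leaf 5 (neighbor: 4).

Answer: 5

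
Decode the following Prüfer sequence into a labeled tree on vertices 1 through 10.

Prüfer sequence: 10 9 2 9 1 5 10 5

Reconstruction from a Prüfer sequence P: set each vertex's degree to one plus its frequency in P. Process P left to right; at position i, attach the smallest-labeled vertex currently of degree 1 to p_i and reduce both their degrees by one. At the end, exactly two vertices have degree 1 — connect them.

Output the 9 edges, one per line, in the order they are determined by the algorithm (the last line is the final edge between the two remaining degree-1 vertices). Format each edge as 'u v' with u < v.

Initial degrees: {1:2, 2:2, 3:1, 4:1, 5:3, 6:1, 7:1, 8:1, 9:3, 10:3}
Step 1: smallest deg-1 vertex = 3, p_1 = 10. Add edge {3,10}. Now deg[3]=0, deg[10]=2.
Step 2: smallest deg-1 vertex = 4, p_2 = 9. Add edge {4,9}. Now deg[4]=0, deg[9]=2.
Step 3: smallest deg-1 vertex = 6, p_3 = 2. Add edge {2,6}. Now deg[6]=0, deg[2]=1.
Step 4: smallest deg-1 vertex = 2, p_4 = 9. Add edge {2,9}. Now deg[2]=0, deg[9]=1.
Step 5: smallest deg-1 vertex = 7, p_5 = 1. Add edge {1,7}. Now deg[7]=0, deg[1]=1.
Step 6: smallest deg-1 vertex = 1, p_6 = 5. Add edge {1,5}. Now deg[1]=0, deg[5]=2.
Step 7: smallest deg-1 vertex = 8, p_7 = 10. Add edge {8,10}. Now deg[8]=0, deg[10]=1.
Step 8: smallest deg-1 vertex = 9, p_8 = 5. Add edge {5,9}. Now deg[9]=0, deg[5]=1.
Final: two remaining deg-1 vertices are 5, 10. Add edge {5,10}.

Answer: 3 10
4 9
2 6
2 9
1 7
1 5
8 10
5 9
5 10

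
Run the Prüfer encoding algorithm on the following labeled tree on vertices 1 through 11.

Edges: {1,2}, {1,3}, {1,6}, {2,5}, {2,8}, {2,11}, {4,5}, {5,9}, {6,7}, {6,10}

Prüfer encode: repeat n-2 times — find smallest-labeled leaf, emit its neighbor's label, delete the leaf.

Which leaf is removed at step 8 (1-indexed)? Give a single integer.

Step 1: current leaves = {3,4,7,8,9,10,11}. Remove leaf 3 (neighbor: 1).
Step 2: current leaves = {4,7,8,9,10,11}. Remove leaf 4 (neighbor: 5).
Step 3: current leaves = {7,8,9,10,11}. Remove leaf 7 (neighbor: 6).
Step 4: current leaves = {8,9,10,11}. Remove leaf 8 (neighbor: 2).
Step 5: current leaves = {9,10,11}. Remove leaf 9 (neighbor: 5).
Step 6: current leaves = {5,10,11}. Remove leaf 5 (neighbor: 2).
Step 7: current leaves = {10,11}. Remove leaf 10 (neighbor: 6).
Step 8: current leaves = {6,11}. Remove leaf 6 (neighbor: 1).

Answer: 6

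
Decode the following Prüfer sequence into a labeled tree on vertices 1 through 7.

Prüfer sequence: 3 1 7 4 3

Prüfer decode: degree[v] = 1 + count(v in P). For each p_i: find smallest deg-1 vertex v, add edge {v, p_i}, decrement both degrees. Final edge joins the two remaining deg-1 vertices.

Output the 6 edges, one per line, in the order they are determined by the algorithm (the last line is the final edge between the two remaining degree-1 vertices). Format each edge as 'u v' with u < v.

Initial degrees: {1:2, 2:1, 3:3, 4:2, 5:1, 6:1, 7:2}
Step 1: smallest deg-1 vertex = 2, p_1 = 3. Add edge {2,3}. Now deg[2]=0, deg[3]=2.
Step 2: smallest deg-1 vertex = 5, p_2 = 1. Add edge {1,5}. Now deg[5]=0, deg[1]=1.
Step 3: smallest deg-1 vertex = 1, p_3 = 7. Add edge {1,7}. Now deg[1]=0, deg[7]=1.
Step 4: smallest deg-1 vertex = 6, p_4 = 4. Add edge {4,6}. Now deg[6]=0, deg[4]=1.
Step 5: smallest deg-1 vertex = 4, p_5 = 3. Add edge {3,4}. Now deg[4]=0, deg[3]=1.
Final: two remaining deg-1 vertices are 3, 7. Add edge {3,7}.

Answer: 2 3
1 5
1 7
4 6
3 4
3 7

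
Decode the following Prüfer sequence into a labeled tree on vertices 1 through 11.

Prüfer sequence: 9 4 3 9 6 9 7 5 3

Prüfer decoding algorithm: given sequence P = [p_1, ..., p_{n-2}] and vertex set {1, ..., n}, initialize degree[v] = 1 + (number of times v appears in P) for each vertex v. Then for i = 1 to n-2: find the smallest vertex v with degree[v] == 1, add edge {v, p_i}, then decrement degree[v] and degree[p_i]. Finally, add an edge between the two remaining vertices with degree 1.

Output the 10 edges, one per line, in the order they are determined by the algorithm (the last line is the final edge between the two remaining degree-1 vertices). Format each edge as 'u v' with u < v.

Answer: 1 9
2 4
3 4
8 9
6 10
6 9
7 9
5 7
3 5
3 11

Derivation:
Initial degrees: {1:1, 2:1, 3:3, 4:2, 5:2, 6:2, 7:2, 8:1, 9:4, 10:1, 11:1}
Step 1: smallest deg-1 vertex = 1, p_1 = 9. Add edge {1,9}. Now deg[1]=0, deg[9]=3.
Step 2: smallest deg-1 vertex = 2, p_2 = 4. Add edge {2,4}. Now deg[2]=0, deg[4]=1.
Step 3: smallest deg-1 vertex = 4, p_3 = 3. Add edge {3,4}. Now deg[4]=0, deg[3]=2.
Step 4: smallest deg-1 vertex = 8, p_4 = 9. Add edge {8,9}. Now deg[8]=0, deg[9]=2.
Step 5: smallest deg-1 vertex = 10, p_5 = 6. Add edge {6,10}. Now deg[10]=0, deg[6]=1.
Step 6: smallest deg-1 vertex = 6, p_6 = 9. Add edge {6,9}. Now deg[6]=0, deg[9]=1.
Step 7: smallest deg-1 vertex = 9, p_7 = 7. Add edge {7,9}. Now deg[9]=0, deg[7]=1.
Step 8: smallest deg-1 vertex = 7, p_8 = 5. Add edge {5,7}. Now deg[7]=0, deg[5]=1.
Step 9: smallest deg-1 vertex = 5, p_9 = 3. Add edge {3,5}. Now deg[5]=0, deg[3]=1.
Final: two remaining deg-1 vertices are 3, 11. Add edge {3,11}.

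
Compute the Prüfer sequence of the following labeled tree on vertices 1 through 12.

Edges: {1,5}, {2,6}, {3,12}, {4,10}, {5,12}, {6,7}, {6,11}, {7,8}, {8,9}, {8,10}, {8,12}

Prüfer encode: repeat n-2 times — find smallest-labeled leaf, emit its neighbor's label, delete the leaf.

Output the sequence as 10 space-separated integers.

Answer: 5 6 12 10 12 8 8 6 7 8

Derivation:
Step 1: leaves = {1,2,3,4,9,11}. Remove smallest leaf 1, emit neighbor 5.
Step 2: leaves = {2,3,4,5,9,11}. Remove smallest leaf 2, emit neighbor 6.
Step 3: leaves = {3,4,5,9,11}. Remove smallest leaf 3, emit neighbor 12.
Step 4: leaves = {4,5,9,11}. Remove smallest leaf 4, emit neighbor 10.
Step 5: leaves = {5,9,10,11}. Remove smallest leaf 5, emit neighbor 12.
Step 6: leaves = {9,10,11,12}. Remove smallest leaf 9, emit neighbor 8.
Step 7: leaves = {10,11,12}. Remove smallest leaf 10, emit neighbor 8.
Step 8: leaves = {11,12}. Remove smallest leaf 11, emit neighbor 6.
Step 9: leaves = {6,12}. Remove smallest leaf 6, emit neighbor 7.
Step 10: leaves = {7,12}. Remove smallest leaf 7, emit neighbor 8.
Done: 2 vertices remain (8, 12). Sequence = [5 6 12 10 12 8 8 6 7 8]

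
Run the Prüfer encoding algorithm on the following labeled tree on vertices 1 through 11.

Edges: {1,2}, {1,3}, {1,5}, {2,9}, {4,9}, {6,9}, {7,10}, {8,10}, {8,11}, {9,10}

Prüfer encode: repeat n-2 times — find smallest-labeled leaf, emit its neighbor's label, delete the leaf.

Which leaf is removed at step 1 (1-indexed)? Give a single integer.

Answer: 3

Derivation:
Step 1: current leaves = {3,4,5,6,7,11}. Remove leaf 3 (neighbor: 1).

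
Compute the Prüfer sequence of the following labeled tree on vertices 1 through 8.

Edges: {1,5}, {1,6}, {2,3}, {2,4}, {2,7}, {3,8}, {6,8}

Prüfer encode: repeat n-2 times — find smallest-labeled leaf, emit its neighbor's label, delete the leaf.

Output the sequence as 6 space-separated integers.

Answer: 2 1 6 8 2 3

Derivation:
Step 1: leaves = {4,5,7}. Remove smallest leaf 4, emit neighbor 2.
Step 2: leaves = {5,7}. Remove smallest leaf 5, emit neighbor 1.
Step 3: leaves = {1,7}. Remove smallest leaf 1, emit neighbor 6.
Step 4: leaves = {6,7}. Remove smallest leaf 6, emit neighbor 8.
Step 5: leaves = {7,8}. Remove smallest leaf 7, emit neighbor 2.
Step 6: leaves = {2,8}. Remove smallest leaf 2, emit neighbor 3.
Done: 2 vertices remain (3, 8). Sequence = [2 1 6 8 2 3]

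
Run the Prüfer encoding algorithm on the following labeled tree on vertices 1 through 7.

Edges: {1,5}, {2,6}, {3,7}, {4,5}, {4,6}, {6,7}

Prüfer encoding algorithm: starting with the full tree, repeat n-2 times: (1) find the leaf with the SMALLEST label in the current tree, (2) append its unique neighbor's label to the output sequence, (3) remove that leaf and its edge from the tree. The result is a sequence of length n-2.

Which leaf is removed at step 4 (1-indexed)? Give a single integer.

Step 1: current leaves = {1,2,3}. Remove leaf 1 (neighbor: 5).
Step 2: current leaves = {2,3,5}. Remove leaf 2 (neighbor: 6).
Step 3: current leaves = {3,5}. Remove leaf 3 (neighbor: 7).
Step 4: current leaves = {5,7}. Remove leaf 5 (neighbor: 4).

Answer: 5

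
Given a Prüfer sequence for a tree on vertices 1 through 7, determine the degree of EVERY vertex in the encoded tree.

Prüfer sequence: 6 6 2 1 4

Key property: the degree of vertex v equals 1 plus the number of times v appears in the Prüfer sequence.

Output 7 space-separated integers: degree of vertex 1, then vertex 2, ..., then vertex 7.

Answer: 2 2 1 2 1 3 1

Derivation:
p_1 = 6: count[6] becomes 1
p_2 = 6: count[6] becomes 2
p_3 = 2: count[2] becomes 1
p_4 = 1: count[1] becomes 1
p_5 = 4: count[4] becomes 1
Degrees (1 + count): deg[1]=1+1=2, deg[2]=1+1=2, deg[3]=1+0=1, deg[4]=1+1=2, deg[5]=1+0=1, deg[6]=1+2=3, deg[7]=1+0=1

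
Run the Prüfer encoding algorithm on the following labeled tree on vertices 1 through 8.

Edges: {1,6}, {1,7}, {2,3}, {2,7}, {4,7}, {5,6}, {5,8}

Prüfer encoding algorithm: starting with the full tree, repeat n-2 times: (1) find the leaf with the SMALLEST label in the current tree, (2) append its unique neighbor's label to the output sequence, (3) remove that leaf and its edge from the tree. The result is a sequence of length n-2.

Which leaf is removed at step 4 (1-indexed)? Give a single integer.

Answer: 7

Derivation:
Step 1: current leaves = {3,4,8}. Remove leaf 3 (neighbor: 2).
Step 2: current leaves = {2,4,8}. Remove leaf 2 (neighbor: 7).
Step 3: current leaves = {4,8}. Remove leaf 4 (neighbor: 7).
Step 4: current leaves = {7,8}. Remove leaf 7 (neighbor: 1).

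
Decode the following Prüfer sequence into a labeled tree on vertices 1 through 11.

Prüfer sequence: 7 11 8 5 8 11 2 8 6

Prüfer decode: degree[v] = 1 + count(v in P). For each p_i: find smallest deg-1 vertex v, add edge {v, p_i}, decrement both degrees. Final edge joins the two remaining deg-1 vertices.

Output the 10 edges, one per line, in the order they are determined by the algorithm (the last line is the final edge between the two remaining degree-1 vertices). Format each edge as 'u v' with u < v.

Answer: 1 7
3 11
4 8
5 7
5 8
9 11
2 10
2 8
6 8
6 11

Derivation:
Initial degrees: {1:1, 2:2, 3:1, 4:1, 5:2, 6:2, 7:2, 8:4, 9:1, 10:1, 11:3}
Step 1: smallest deg-1 vertex = 1, p_1 = 7. Add edge {1,7}. Now deg[1]=0, deg[7]=1.
Step 2: smallest deg-1 vertex = 3, p_2 = 11. Add edge {3,11}. Now deg[3]=0, deg[11]=2.
Step 3: smallest deg-1 vertex = 4, p_3 = 8. Add edge {4,8}. Now deg[4]=0, deg[8]=3.
Step 4: smallest deg-1 vertex = 7, p_4 = 5. Add edge {5,7}. Now deg[7]=0, deg[5]=1.
Step 5: smallest deg-1 vertex = 5, p_5 = 8. Add edge {5,8}. Now deg[5]=0, deg[8]=2.
Step 6: smallest deg-1 vertex = 9, p_6 = 11. Add edge {9,11}. Now deg[9]=0, deg[11]=1.
Step 7: smallest deg-1 vertex = 10, p_7 = 2. Add edge {2,10}. Now deg[10]=0, deg[2]=1.
Step 8: smallest deg-1 vertex = 2, p_8 = 8. Add edge {2,8}. Now deg[2]=0, deg[8]=1.
Step 9: smallest deg-1 vertex = 8, p_9 = 6. Add edge {6,8}. Now deg[8]=0, deg[6]=1.
Final: two remaining deg-1 vertices are 6, 11. Add edge {6,11}.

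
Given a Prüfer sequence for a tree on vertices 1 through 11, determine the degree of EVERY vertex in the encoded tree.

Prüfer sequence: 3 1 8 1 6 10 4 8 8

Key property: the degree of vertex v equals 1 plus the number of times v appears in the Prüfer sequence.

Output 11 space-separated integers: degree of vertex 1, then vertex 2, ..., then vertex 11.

Answer: 3 1 2 2 1 2 1 4 1 2 1

Derivation:
p_1 = 3: count[3] becomes 1
p_2 = 1: count[1] becomes 1
p_3 = 8: count[8] becomes 1
p_4 = 1: count[1] becomes 2
p_5 = 6: count[6] becomes 1
p_6 = 10: count[10] becomes 1
p_7 = 4: count[4] becomes 1
p_8 = 8: count[8] becomes 2
p_9 = 8: count[8] becomes 3
Degrees (1 + count): deg[1]=1+2=3, deg[2]=1+0=1, deg[3]=1+1=2, deg[4]=1+1=2, deg[5]=1+0=1, deg[6]=1+1=2, deg[7]=1+0=1, deg[8]=1+3=4, deg[9]=1+0=1, deg[10]=1+1=2, deg[11]=1+0=1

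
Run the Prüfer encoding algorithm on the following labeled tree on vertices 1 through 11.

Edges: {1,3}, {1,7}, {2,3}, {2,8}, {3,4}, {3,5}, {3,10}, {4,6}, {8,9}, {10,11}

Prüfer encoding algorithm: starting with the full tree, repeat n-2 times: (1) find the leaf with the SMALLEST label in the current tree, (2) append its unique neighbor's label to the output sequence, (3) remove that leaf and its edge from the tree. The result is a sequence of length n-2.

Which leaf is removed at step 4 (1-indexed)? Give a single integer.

Step 1: current leaves = {5,6,7,9,11}. Remove leaf 5 (neighbor: 3).
Step 2: current leaves = {6,7,9,11}. Remove leaf 6 (neighbor: 4).
Step 3: current leaves = {4,7,9,11}. Remove leaf 4 (neighbor: 3).
Step 4: current leaves = {7,9,11}. Remove leaf 7 (neighbor: 1).

Answer: 7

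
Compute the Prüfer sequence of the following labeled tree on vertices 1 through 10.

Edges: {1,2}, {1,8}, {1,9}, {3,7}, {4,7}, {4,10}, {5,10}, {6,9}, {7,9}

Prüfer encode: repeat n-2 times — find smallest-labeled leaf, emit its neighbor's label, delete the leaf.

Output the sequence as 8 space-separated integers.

Answer: 1 7 10 9 1 9 7 4

Derivation:
Step 1: leaves = {2,3,5,6,8}. Remove smallest leaf 2, emit neighbor 1.
Step 2: leaves = {3,5,6,8}. Remove smallest leaf 3, emit neighbor 7.
Step 3: leaves = {5,6,8}. Remove smallest leaf 5, emit neighbor 10.
Step 4: leaves = {6,8,10}. Remove smallest leaf 6, emit neighbor 9.
Step 5: leaves = {8,10}. Remove smallest leaf 8, emit neighbor 1.
Step 6: leaves = {1,10}. Remove smallest leaf 1, emit neighbor 9.
Step 7: leaves = {9,10}. Remove smallest leaf 9, emit neighbor 7.
Step 8: leaves = {7,10}. Remove smallest leaf 7, emit neighbor 4.
Done: 2 vertices remain (4, 10). Sequence = [1 7 10 9 1 9 7 4]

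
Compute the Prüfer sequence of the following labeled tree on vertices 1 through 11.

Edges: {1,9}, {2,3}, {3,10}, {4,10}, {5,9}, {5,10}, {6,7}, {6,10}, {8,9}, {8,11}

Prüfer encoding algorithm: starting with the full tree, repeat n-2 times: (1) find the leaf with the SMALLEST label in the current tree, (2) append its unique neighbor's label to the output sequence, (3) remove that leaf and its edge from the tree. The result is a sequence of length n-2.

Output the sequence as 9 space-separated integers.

Step 1: leaves = {1,2,4,7,11}. Remove smallest leaf 1, emit neighbor 9.
Step 2: leaves = {2,4,7,11}. Remove smallest leaf 2, emit neighbor 3.
Step 3: leaves = {3,4,7,11}. Remove smallest leaf 3, emit neighbor 10.
Step 4: leaves = {4,7,11}. Remove smallest leaf 4, emit neighbor 10.
Step 5: leaves = {7,11}. Remove smallest leaf 7, emit neighbor 6.
Step 6: leaves = {6,11}. Remove smallest leaf 6, emit neighbor 10.
Step 7: leaves = {10,11}. Remove smallest leaf 10, emit neighbor 5.
Step 8: leaves = {5,11}. Remove smallest leaf 5, emit neighbor 9.
Step 9: leaves = {9,11}. Remove smallest leaf 9, emit neighbor 8.
Done: 2 vertices remain (8, 11). Sequence = [9 3 10 10 6 10 5 9 8]

Answer: 9 3 10 10 6 10 5 9 8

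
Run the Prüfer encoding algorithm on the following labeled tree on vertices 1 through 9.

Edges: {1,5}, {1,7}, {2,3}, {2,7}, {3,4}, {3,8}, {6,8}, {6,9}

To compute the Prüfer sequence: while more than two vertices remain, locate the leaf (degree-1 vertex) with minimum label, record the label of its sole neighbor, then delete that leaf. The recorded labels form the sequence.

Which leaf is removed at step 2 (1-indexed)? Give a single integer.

Answer: 5

Derivation:
Step 1: current leaves = {4,5,9}. Remove leaf 4 (neighbor: 3).
Step 2: current leaves = {5,9}. Remove leaf 5 (neighbor: 1).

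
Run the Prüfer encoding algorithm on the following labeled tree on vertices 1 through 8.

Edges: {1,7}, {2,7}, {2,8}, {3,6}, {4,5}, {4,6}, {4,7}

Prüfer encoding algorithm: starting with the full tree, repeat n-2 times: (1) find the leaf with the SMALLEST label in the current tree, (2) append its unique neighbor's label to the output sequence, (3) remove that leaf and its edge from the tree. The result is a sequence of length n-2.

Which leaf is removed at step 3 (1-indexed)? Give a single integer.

Step 1: current leaves = {1,3,5,8}. Remove leaf 1 (neighbor: 7).
Step 2: current leaves = {3,5,8}. Remove leaf 3 (neighbor: 6).
Step 3: current leaves = {5,6,8}. Remove leaf 5 (neighbor: 4).

Answer: 5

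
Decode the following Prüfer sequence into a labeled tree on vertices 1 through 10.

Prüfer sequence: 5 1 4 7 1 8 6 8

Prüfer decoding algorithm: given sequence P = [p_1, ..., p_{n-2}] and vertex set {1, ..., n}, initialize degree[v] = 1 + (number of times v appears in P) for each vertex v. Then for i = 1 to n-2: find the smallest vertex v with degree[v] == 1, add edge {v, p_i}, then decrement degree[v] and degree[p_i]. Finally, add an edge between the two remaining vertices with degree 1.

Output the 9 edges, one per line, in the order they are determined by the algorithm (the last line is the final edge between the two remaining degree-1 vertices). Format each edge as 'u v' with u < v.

Answer: 2 5
1 3
4 5
4 7
1 7
1 8
6 9
6 8
8 10

Derivation:
Initial degrees: {1:3, 2:1, 3:1, 4:2, 5:2, 6:2, 7:2, 8:3, 9:1, 10:1}
Step 1: smallest deg-1 vertex = 2, p_1 = 5. Add edge {2,5}. Now deg[2]=0, deg[5]=1.
Step 2: smallest deg-1 vertex = 3, p_2 = 1. Add edge {1,3}. Now deg[3]=0, deg[1]=2.
Step 3: smallest deg-1 vertex = 5, p_3 = 4. Add edge {4,5}. Now deg[5]=0, deg[4]=1.
Step 4: smallest deg-1 vertex = 4, p_4 = 7. Add edge {4,7}. Now deg[4]=0, deg[7]=1.
Step 5: smallest deg-1 vertex = 7, p_5 = 1. Add edge {1,7}. Now deg[7]=0, deg[1]=1.
Step 6: smallest deg-1 vertex = 1, p_6 = 8. Add edge {1,8}. Now deg[1]=0, deg[8]=2.
Step 7: smallest deg-1 vertex = 9, p_7 = 6. Add edge {6,9}. Now deg[9]=0, deg[6]=1.
Step 8: smallest deg-1 vertex = 6, p_8 = 8. Add edge {6,8}. Now deg[6]=0, deg[8]=1.
Final: two remaining deg-1 vertices are 8, 10. Add edge {8,10}.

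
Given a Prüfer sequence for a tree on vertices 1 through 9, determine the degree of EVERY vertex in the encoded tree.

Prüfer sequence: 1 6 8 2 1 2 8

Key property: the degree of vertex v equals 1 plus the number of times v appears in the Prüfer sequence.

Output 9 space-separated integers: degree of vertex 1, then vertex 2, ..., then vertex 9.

Answer: 3 3 1 1 1 2 1 3 1

Derivation:
p_1 = 1: count[1] becomes 1
p_2 = 6: count[6] becomes 1
p_3 = 8: count[8] becomes 1
p_4 = 2: count[2] becomes 1
p_5 = 1: count[1] becomes 2
p_6 = 2: count[2] becomes 2
p_7 = 8: count[8] becomes 2
Degrees (1 + count): deg[1]=1+2=3, deg[2]=1+2=3, deg[3]=1+0=1, deg[4]=1+0=1, deg[5]=1+0=1, deg[6]=1+1=2, deg[7]=1+0=1, deg[8]=1+2=3, deg[9]=1+0=1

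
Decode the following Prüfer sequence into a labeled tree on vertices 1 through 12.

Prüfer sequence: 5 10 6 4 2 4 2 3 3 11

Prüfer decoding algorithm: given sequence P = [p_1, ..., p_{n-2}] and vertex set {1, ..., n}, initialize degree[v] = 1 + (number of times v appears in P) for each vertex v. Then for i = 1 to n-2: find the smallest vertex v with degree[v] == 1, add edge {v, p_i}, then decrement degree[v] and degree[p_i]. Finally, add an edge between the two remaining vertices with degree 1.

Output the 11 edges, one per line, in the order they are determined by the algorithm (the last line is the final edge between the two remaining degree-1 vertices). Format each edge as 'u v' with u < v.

Answer: 1 5
5 10
6 7
4 6
2 8
4 9
2 4
2 3
3 10
3 11
11 12

Derivation:
Initial degrees: {1:1, 2:3, 3:3, 4:3, 5:2, 6:2, 7:1, 8:1, 9:1, 10:2, 11:2, 12:1}
Step 1: smallest deg-1 vertex = 1, p_1 = 5. Add edge {1,5}. Now deg[1]=0, deg[5]=1.
Step 2: smallest deg-1 vertex = 5, p_2 = 10. Add edge {5,10}. Now deg[5]=0, deg[10]=1.
Step 3: smallest deg-1 vertex = 7, p_3 = 6. Add edge {6,7}. Now deg[7]=0, deg[6]=1.
Step 4: smallest deg-1 vertex = 6, p_4 = 4. Add edge {4,6}. Now deg[6]=0, deg[4]=2.
Step 5: smallest deg-1 vertex = 8, p_5 = 2. Add edge {2,8}. Now deg[8]=0, deg[2]=2.
Step 6: smallest deg-1 vertex = 9, p_6 = 4. Add edge {4,9}. Now deg[9]=0, deg[4]=1.
Step 7: smallest deg-1 vertex = 4, p_7 = 2. Add edge {2,4}. Now deg[4]=0, deg[2]=1.
Step 8: smallest deg-1 vertex = 2, p_8 = 3. Add edge {2,3}. Now deg[2]=0, deg[3]=2.
Step 9: smallest deg-1 vertex = 10, p_9 = 3. Add edge {3,10}. Now deg[10]=0, deg[3]=1.
Step 10: smallest deg-1 vertex = 3, p_10 = 11. Add edge {3,11}. Now deg[3]=0, deg[11]=1.
Final: two remaining deg-1 vertices are 11, 12. Add edge {11,12}.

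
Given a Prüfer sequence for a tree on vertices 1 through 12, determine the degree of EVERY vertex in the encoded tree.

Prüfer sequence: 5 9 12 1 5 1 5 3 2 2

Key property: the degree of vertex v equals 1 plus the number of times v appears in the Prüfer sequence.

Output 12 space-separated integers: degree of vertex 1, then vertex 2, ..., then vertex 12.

Answer: 3 3 2 1 4 1 1 1 2 1 1 2

Derivation:
p_1 = 5: count[5] becomes 1
p_2 = 9: count[9] becomes 1
p_3 = 12: count[12] becomes 1
p_4 = 1: count[1] becomes 1
p_5 = 5: count[5] becomes 2
p_6 = 1: count[1] becomes 2
p_7 = 5: count[5] becomes 3
p_8 = 3: count[3] becomes 1
p_9 = 2: count[2] becomes 1
p_10 = 2: count[2] becomes 2
Degrees (1 + count): deg[1]=1+2=3, deg[2]=1+2=3, deg[3]=1+1=2, deg[4]=1+0=1, deg[5]=1+3=4, deg[6]=1+0=1, deg[7]=1+0=1, deg[8]=1+0=1, deg[9]=1+1=2, deg[10]=1+0=1, deg[11]=1+0=1, deg[12]=1+1=2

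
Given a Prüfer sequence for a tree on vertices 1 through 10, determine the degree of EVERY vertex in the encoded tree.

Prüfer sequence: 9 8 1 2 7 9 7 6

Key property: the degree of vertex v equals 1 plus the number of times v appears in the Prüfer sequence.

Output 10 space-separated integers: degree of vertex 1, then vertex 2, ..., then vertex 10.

p_1 = 9: count[9] becomes 1
p_2 = 8: count[8] becomes 1
p_3 = 1: count[1] becomes 1
p_4 = 2: count[2] becomes 1
p_5 = 7: count[7] becomes 1
p_6 = 9: count[9] becomes 2
p_7 = 7: count[7] becomes 2
p_8 = 6: count[6] becomes 1
Degrees (1 + count): deg[1]=1+1=2, deg[2]=1+1=2, deg[3]=1+0=1, deg[4]=1+0=1, deg[5]=1+0=1, deg[6]=1+1=2, deg[7]=1+2=3, deg[8]=1+1=2, deg[9]=1+2=3, deg[10]=1+0=1

Answer: 2 2 1 1 1 2 3 2 3 1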